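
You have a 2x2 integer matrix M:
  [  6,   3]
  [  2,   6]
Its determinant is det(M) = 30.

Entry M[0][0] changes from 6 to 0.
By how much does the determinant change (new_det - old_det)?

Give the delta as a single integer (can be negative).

Answer: -36

Derivation:
Cofactor C_00 = 6
Entry delta = 0 - 6 = -6
Det delta = entry_delta * cofactor = -6 * 6 = -36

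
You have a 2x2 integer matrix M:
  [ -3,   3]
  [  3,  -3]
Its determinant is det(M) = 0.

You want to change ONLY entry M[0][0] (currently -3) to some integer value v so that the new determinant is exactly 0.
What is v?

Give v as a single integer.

det is linear in entry M[0][0]: det = old_det + (v - -3) * C_00
Cofactor C_00 = -3
Want det = 0: 0 + (v - -3) * -3 = 0
  (v - -3) = 0 / -3 = 0
  v = -3 + (0) = -3

Answer: -3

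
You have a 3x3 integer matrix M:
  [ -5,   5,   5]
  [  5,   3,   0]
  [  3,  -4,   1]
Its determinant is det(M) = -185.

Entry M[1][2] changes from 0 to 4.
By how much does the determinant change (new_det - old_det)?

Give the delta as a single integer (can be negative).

Cofactor C_12 = -5
Entry delta = 4 - 0 = 4
Det delta = entry_delta * cofactor = 4 * -5 = -20

Answer: -20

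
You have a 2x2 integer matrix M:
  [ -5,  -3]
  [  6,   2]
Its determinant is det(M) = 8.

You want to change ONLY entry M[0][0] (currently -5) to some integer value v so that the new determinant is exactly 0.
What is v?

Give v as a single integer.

det is linear in entry M[0][0]: det = old_det + (v - -5) * C_00
Cofactor C_00 = 2
Want det = 0: 8 + (v - -5) * 2 = 0
  (v - -5) = -8 / 2 = -4
  v = -5 + (-4) = -9

Answer: -9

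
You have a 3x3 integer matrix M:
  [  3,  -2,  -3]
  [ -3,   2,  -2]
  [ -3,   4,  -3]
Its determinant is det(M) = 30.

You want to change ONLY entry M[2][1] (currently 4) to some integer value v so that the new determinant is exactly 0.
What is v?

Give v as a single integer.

Answer: 2

Derivation:
det is linear in entry M[2][1]: det = old_det + (v - 4) * C_21
Cofactor C_21 = 15
Want det = 0: 30 + (v - 4) * 15 = 0
  (v - 4) = -30 / 15 = -2
  v = 4 + (-2) = 2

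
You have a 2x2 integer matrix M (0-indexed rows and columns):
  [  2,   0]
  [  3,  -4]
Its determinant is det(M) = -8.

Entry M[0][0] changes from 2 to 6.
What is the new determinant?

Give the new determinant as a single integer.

Answer: -24

Derivation:
det is linear in row 0: changing M[0][0] by delta changes det by delta * cofactor(0,0).
Cofactor C_00 = (-1)^(0+0) * minor(0,0) = -4
Entry delta = 6 - 2 = 4
Det delta = 4 * -4 = -16
New det = -8 + -16 = -24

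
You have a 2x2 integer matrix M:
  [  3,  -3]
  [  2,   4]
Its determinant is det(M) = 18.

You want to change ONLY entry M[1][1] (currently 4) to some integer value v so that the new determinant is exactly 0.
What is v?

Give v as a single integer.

Answer: -2

Derivation:
det is linear in entry M[1][1]: det = old_det + (v - 4) * C_11
Cofactor C_11 = 3
Want det = 0: 18 + (v - 4) * 3 = 0
  (v - 4) = -18 / 3 = -6
  v = 4 + (-6) = -2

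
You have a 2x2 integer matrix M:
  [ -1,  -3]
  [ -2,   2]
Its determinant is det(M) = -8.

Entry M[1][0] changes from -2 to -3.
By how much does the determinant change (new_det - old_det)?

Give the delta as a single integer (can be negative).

Cofactor C_10 = 3
Entry delta = -3 - -2 = -1
Det delta = entry_delta * cofactor = -1 * 3 = -3

Answer: -3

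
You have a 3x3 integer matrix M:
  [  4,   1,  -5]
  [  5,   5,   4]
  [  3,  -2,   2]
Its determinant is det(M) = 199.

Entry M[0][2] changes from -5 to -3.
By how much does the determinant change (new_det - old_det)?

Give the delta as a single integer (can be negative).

Answer: -50

Derivation:
Cofactor C_02 = -25
Entry delta = -3 - -5 = 2
Det delta = entry_delta * cofactor = 2 * -25 = -50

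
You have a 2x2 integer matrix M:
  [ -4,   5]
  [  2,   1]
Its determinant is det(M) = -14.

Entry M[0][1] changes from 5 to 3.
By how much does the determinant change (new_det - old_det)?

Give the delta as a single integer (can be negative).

Cofactor C_01 = -2
Entry delta = 3 - 5 = -2
Det delta = entry_delta * cofactor = -2 * -2 = 4

Answer: 4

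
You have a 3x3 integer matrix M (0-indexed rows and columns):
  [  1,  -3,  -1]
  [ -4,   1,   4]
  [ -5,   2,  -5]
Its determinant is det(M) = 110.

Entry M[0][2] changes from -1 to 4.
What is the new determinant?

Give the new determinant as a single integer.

det is linear in row 0: changing M[0][2] by delta changes det by delta * cofactor(0,2).
Cofactor C_02 = (-1)^(0+2) * minor(0,2) = -3
Entry delta = 4 - -1 = 5
Det delta = 5 * -3 = -15
New det = 110 + -15 = 95

Answer: 95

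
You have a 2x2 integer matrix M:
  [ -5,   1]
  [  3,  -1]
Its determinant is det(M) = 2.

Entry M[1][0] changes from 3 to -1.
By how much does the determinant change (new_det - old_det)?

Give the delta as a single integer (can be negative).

Cofactor C_10 = -1
Entry delta = -1 - 3 = -4
Det delta = entry_delta * cofactor = -4 * -1 = 4

Answer: 4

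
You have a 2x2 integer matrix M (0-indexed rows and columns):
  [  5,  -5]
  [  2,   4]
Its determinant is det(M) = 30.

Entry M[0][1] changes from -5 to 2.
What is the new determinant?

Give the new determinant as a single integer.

Answer: 16

Derivation:
det is linear in row 0: changing M[0][1] by delta changes det by delta * cofactor(0,1).
Cofactor C_01 = (-1)^(0+1) * minor(0,1) = -2
Entry delta = 2 - -5 = 7
Det delta = 7 * -2 = -14
New det = 30 + -14 = 16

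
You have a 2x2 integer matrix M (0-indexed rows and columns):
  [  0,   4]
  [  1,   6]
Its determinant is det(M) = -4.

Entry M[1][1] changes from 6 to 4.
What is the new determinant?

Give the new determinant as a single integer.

Answer: -4

Derivation:
det is linear in row 1: changing M[1][1] by delta changes det by delta * cofactor(1,1).
Cofactor C_11 = (-1)^(1+1) * minor(1,1) = 0
Entry delta = 4 - 6 = -2
Det delta = -2 * 0 = 0
New det = -4 + 0 = -4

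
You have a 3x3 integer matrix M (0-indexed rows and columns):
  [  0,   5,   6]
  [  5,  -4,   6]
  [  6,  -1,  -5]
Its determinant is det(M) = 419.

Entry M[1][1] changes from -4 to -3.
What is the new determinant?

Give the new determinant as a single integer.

det is linear in row 1: changing M[1][1] by delta changes det by delta * cofactor(1,1).
Cofactor C_11 = (-1)^(1+1) * minor(1,1) = -36
Entry delta = -3 - -4 = 1
Det delta = 1 * -36 = -36
New det = 419 + -36 = 383

Answer: 383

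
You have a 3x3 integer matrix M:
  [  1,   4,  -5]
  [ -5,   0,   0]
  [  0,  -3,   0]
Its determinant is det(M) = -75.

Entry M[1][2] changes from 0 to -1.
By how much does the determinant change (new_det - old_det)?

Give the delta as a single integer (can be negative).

Cofactor C_12 = 3
Entry delta = -1 - 0 = -1
Det delta = entry_delta * cofactor = -1 * 3 = -3

Answer: -3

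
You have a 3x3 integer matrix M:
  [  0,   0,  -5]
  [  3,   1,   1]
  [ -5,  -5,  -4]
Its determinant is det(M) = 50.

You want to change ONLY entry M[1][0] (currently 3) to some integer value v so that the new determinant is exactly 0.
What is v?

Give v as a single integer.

Answer: 1

Derivation:
det is linear in entry M[1][0]: det = old_det + (v - 3) * C_10
Cofactor C_10 = 25
Want det = 0: 50 + (v - 3) * 25 = 0
  (v - 3) = -50 / 25 = -2
  v = 3 + (-2) = 1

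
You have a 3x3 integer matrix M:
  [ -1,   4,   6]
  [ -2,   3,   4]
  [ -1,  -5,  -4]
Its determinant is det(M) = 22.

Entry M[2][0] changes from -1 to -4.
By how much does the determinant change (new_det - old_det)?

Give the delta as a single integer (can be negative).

Cofactor C_20 = -2
Entry delta = -4 - -1 = -3
Det delta = entry_delta * cofactor = -3 * -2 = 6

Answer: 6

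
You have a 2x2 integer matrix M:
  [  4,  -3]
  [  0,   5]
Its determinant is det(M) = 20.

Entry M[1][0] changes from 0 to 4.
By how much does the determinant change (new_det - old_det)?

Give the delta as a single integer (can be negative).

Answer: 12

Derivation:
Cofactor C_10 = 3
Entry delta = 4 - 0 = 4
Det delta = entry_delta * cofactor = 4 * 3 = 12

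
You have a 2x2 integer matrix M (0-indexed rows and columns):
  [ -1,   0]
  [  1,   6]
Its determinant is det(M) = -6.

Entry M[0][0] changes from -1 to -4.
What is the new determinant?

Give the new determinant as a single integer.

Answer: -24

Derivation:
det is linear in row 0: changing M[0][0] by delta changes det by delta * cofactor(0,0).
Cofactor C_00 = (-1)^(0+0) * minor(0,0) = 6
Entry delta = -4 - -1 = -3
Det delta = -3 * 6 = -18
New det = -6 + -18 = -24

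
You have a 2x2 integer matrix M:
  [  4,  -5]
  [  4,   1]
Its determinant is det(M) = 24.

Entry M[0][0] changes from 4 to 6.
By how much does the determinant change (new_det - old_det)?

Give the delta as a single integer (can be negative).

Cofactor C_00 = 1
Entry delta = 6 - 4 = 2
Det delta = entry_delta * cofactor = 2 * 1 = 2

Answer: 2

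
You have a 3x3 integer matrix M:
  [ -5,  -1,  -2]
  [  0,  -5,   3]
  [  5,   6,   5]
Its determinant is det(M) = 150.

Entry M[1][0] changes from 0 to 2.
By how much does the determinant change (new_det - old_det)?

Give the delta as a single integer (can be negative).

Cofactor C_10 = -7
Entry delta = 2 - 0 = 2
Det delta = entry_delta * cofactor = 2 * -7 = -14

Answer: -14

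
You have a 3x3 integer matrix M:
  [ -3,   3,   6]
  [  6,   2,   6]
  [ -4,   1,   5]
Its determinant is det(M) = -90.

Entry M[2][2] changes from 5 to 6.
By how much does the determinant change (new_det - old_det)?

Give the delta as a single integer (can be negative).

Cofactor C_22 = -24
Entry delta = 6 - 5 = 1
Det delta = entry_delta * cofactor = 1 * -24 = -24

Answer: -24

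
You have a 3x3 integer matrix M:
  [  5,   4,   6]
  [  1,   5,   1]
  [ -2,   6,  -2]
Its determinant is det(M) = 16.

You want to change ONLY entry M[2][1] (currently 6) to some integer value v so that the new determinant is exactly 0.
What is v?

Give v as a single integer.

det is linear in entry M[2][1]: det = old_det + (v - 6) * C_21
Cofactor C_21 = 1
Want det = 0: 16 + (v - 6) * 1 = 0
  (v - 6) = -16 / 1 = -16
  v = 6 + (-16) = -10

Answer: -10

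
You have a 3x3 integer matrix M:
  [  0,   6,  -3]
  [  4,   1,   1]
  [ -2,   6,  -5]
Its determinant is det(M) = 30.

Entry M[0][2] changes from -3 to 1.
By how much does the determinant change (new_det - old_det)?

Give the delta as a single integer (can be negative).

Answer: 104

Derivation:
Cofactor C_02 = 26
Entry delta = 1 - -3 = 4
Det delta = entry_delta * cofactor = 4 * 26 = 104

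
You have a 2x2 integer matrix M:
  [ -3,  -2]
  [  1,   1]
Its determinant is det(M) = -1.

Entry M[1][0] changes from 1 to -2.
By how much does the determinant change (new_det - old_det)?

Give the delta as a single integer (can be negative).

Cofactor C_10 = 2
Entry delta = -2 - 1 = -3
Det delta = entry_delta * cofactor = -3 * 2 = -6

Answer: -6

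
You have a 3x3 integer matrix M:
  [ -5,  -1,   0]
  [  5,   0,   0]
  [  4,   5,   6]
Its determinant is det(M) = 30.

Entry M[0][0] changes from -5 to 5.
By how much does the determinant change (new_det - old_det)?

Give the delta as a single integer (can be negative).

Answer: 0

Derivation:
Cofactor C_00 = 0
Entry delta = 5 - -5 = 10
Det delta = entry_delta * cofactor = 10 * 0 = 0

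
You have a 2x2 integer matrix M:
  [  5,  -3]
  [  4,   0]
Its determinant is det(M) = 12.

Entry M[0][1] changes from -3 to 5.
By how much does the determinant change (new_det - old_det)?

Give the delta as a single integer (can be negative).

Cofactor C_01 = -4
Entry delta = 5 - -3 = 8
Det delta = entry_delta * cofactor = 8 * -4 = -32

Answer: -32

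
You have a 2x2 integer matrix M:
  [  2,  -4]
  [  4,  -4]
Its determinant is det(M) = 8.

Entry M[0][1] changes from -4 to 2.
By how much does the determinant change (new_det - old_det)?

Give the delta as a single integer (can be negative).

Answer: -24

Derivation:
Cofactor C_01 = -4
Entry delta = 2 - -4 = 6
Det delta = entry_delta * cofactor = 6 * -4 = -24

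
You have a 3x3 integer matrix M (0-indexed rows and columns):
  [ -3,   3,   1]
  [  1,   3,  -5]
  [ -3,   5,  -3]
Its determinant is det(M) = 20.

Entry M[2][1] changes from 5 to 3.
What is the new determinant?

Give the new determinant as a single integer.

Answer: 48

Derivation:
det is linear in row 2: changing M[2][1] by delta changes det by delta * cofactor(2,1).
Cofactor C_21 = (-1)^(2+1) * minor(2,1) = -14
Entry delta = 3 - 5 = -2
Det delta = -2 * -14 = 28
New det = 20 + 28 = 48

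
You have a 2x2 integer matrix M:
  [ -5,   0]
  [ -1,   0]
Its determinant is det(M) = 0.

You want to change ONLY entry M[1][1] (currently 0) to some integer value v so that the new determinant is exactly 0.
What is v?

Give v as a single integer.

det is linear in entry M[1][1]: det = old_det + (v - 0) * C_11
Cofactor C_11 = -5
Want det = 0: 0 + (v - 0) * -5 = 0
  (v - 0) = 0 / -5 = 0
  v = 0 + (0) = 0

Answer: 0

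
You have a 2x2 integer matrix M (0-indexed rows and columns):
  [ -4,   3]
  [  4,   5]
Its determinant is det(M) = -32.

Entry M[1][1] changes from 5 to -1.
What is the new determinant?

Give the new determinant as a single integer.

det is linear in row 1: changing M[1][1] by delta changes det by delta * cofactor(1,1).
Cofactor C_11 = (-1)^(1+1) * minor(1,1) = -4
Entry delta = -1 - 5 = -6
Det delta = -6 * -4 = 24
New det = -32 + 24 = -8

Answer: -8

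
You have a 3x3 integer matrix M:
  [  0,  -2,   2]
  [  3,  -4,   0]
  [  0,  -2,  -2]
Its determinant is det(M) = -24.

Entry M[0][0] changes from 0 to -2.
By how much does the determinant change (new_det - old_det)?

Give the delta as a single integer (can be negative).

Cofactor C_00 = 8
Entry delta = -2 - 0 = -2
Det delta = entry_delta * cofactor = -2 * 8 = -16

Answer: -16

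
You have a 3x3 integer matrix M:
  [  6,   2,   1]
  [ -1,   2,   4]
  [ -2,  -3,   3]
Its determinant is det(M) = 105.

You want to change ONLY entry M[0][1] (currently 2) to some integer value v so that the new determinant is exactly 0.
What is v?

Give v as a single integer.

Answer: 23

Derivation:
det is linear in entry M[0][1]: det = old_det + (v - 2) * C_01
Cofactor C_01 = -5
Want det = 0: 105 + (v - 2) * -5 = 0
  (v - 2) = -105 / -5 = 21
  v = 2 + (21) = 23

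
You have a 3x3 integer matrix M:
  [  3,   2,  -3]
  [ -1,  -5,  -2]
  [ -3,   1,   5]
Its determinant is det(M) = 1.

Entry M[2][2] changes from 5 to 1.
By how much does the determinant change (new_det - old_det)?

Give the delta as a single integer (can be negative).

Answer: 52

Derivation:
Cofactor C_22 = -13
Entry delta = 1 - 5 = -4
Det delta = entry_delta * cofactor = -4 * -13 = 52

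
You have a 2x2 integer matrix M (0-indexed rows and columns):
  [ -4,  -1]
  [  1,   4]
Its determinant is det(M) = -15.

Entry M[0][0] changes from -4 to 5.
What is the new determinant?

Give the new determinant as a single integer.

det is linear in row 0: changing M[0][0] by delta changes det by delta * cofactor(0,0).
Cofactor C_00 = (-1)^(0+0) * minor(0,0) = 4
Entry delta = 5 - -4 = 9
Det delta = 9 * 4 = 36
New det = -15 + 36 = 21

Answer: 21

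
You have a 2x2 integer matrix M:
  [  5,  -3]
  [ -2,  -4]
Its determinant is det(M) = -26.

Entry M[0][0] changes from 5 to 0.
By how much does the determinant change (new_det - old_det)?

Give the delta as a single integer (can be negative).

Cofactor C_00 = -4
Entry delta = 0 - 5 = -5
Det delta = entry_delta * cofactor = -5 * -4 = 20

Answer: 20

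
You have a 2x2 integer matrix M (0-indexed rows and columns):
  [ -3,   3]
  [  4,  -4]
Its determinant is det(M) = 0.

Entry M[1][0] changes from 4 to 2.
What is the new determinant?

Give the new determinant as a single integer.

det is linear in row 1: changing M[1][0] by delta changes det by delta * cofactor(1,0).
Cofactor C_10 = (-1)^(1+0) * minor(1,0) = -3
Entry delta = 2 - 4 = -2
Det delta = -2 * -3 = 6
New det = 0 + 6 = 6

Answer: 6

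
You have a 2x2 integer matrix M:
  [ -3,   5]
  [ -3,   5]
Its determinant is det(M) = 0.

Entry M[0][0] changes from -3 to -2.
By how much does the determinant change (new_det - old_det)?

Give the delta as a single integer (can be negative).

Answer: 5

Derivation:
Cofactor C_00 = 5
Entry delta = -2 - -3 = 1
Det delta = entry_delta * cofactor = 1 * 5 = 5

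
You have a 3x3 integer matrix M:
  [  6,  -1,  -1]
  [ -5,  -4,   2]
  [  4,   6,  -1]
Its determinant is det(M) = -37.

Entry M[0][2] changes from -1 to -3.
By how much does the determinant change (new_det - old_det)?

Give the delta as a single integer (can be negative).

Answer: 28

Derivation:
Cofactor C_02 = -14
Entry delta = -3 - -1 = -2
Det delta = entry_delta * cofactor = -2 * -14 = 28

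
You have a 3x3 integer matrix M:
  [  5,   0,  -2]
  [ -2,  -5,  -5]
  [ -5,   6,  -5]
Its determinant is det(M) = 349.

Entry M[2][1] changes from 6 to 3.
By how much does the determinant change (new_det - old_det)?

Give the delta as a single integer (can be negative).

Cofactor C_21 = 29
Entry delta = 3 - 6 = -3
Det delta = entry_delta * cofactor = -3 * 29 = -87

Answer: -87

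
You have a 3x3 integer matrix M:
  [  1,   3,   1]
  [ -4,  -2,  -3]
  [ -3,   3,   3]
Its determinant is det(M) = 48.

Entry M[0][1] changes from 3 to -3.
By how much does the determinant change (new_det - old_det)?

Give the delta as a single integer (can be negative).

Cofactor C_01 = 21
Entry delta = -3 - 3 = -6
Det delta = entry_delta * cofactor = -6 * 21 = -126

Answer: -126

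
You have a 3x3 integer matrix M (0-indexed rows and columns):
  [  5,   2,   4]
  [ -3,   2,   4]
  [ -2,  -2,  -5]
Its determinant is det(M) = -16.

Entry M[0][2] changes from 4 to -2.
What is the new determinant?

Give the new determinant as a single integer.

Answer: -76

Derivation:
det is linear in row 0: changing M[0][2] by delta changes det by delta * cofactor(0,2).
Cofactor C_02 = (-1)^(0+2) * minor(0,2) = 10
Entry delta = -2 - 4 = -6
Det delta = -6 * 10 = -60
New det = -16 + -60 = -76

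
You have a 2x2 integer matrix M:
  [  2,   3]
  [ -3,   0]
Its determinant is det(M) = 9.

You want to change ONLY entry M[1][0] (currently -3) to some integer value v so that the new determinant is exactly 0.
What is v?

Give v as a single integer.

det is linear in entry M[1][0]: det = old_det + (v - -3) * C_10
Cofactor C_10 = -3
Want det = 0: 9 + (v - -3) * -3 = 0
  (v - -3) = -9 / -3 = 3
  v = -3 + (3) = 0

Answer: 0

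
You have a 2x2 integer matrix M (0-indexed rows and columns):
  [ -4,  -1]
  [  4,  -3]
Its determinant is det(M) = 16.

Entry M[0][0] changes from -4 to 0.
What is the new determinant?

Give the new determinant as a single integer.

det is linear in row 0: changing M[0][0] by delta changes det by delta * cofactor(0,0).
Cofactor C_00 = (-1)^(0+0) * minor(0,0) = -3
Entry delta = 0 - -4 = 4
Det delta = 4 * -3 = -12
New det = 16 + -12 = 4

Answer: 4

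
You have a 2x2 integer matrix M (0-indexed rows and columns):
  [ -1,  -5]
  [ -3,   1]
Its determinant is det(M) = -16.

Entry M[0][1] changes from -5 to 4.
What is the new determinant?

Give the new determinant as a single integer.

det is linear in row 0: changing M[0][1] by delta changes det by delta * cofactor(0,1).
Cofactor C_01 = (-1)^(0+1) * minor(0,1) = 3
Entry delta = 4 - -5 = 9
Det delta = 9 * 3 = 27
New det = -16 + 27 = 11

Answer: 11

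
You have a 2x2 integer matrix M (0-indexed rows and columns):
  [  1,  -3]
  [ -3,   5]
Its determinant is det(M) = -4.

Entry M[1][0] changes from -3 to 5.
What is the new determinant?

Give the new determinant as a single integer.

Answer: 20

Derivation:
det is linear in row 1: changing M[1][0] by delta changes det by delta * cofactor(1,0).
Cofactor C_10 = (-1)^(1+0) * minor(1,0) = 3
Entry delta = 5 - -3 = 8
Det delta = 8 * 3 = 24
New det = -4 + 24 = 20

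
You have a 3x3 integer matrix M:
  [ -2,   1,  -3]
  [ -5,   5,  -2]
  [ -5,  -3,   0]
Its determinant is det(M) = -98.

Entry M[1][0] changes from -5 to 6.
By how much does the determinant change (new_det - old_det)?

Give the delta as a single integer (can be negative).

Answer: 99

Derivation:
Cofactor C_10 = 9
Entry delta = 6 - -5 = 11
Det delta = entry_delta * cofactor = 11 * 9 = 99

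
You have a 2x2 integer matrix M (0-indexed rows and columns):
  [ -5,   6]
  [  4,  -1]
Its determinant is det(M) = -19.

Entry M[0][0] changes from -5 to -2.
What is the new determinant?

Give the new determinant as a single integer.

Answer: -22

Derivation:
det is linear in row 0: changing M[0][0] by delta changes det by delta * cofactor(0,0).
Cofactor C_00 = (-1)^(0+0) * minor(0,0) = -1
Entry delta = -2 - -5 = 3
Det delta = 3 * -1 = -3
New det = -19 + -3 = -22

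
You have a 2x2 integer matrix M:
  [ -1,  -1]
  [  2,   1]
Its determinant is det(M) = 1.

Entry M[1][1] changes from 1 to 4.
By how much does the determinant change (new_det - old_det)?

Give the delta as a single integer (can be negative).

Answer: -3

Derivation:
Cofactor C_11 = -1
Entry delta = 4 - 1 = 3
Det delta = entry_delta * cofactor = 3 * -1 = -3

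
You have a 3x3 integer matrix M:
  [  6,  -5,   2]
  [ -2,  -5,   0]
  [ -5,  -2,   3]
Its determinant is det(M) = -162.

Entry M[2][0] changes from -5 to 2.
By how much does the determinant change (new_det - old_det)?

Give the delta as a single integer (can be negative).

Cofactor C_20 = 10
Entry delta = 2 - -5 = 7
Det delta = entry_delta * cofactor = 7 * 10 = 70

Answer: 70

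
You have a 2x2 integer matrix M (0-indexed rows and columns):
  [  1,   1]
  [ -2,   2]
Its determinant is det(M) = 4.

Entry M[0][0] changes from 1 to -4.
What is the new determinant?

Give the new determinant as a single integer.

Answer: -6

Derivation:
det is linear in row 0: changing M[0][0] by delta changes det by delta * cofactor(0,0).
Cofactor C_00 = (-1)^(0+0) * minor(0,0) = 2
Entry delta = -4 - 1 = -5
Det delta = -5 * 2 = -10
New det = 4 + -10 = -6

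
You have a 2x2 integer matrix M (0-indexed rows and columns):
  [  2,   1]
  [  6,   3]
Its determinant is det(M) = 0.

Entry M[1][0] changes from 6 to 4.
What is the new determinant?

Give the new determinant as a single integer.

det is linear in row 1: changing M[1][0] by delta changes det by delta * cofactor(1,0).
Cofactor C_10 = (-1)^(1+0) * minor(1,0) = -1
Entry delta = 4 - 6 = -2
Det delta = -2 * -1 = 2
New det = 0 + 2 = 2

Answer: 2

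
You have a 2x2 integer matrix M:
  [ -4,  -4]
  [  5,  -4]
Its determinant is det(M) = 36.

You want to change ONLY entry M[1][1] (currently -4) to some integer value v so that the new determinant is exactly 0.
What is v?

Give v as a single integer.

Answer: 5

Derivation:
det is linear in entry M[1][1]: det = old_det + (v - -4) * C_11
Cofactor C_11 = -4
Want det = 0: 36 + (v - -4) * -4 = 0
  (v - -4) = -36 / -4 = 9
  v = -4 + (9) = 5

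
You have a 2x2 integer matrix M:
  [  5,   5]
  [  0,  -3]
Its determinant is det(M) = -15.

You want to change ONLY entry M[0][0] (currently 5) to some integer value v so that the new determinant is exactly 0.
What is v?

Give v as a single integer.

det is linear in entry M[0][0]: det = old_det + (v - 5) * C_00
Cofactor C_00 = -3
Want det = 0: -15 + (v - 5) * -3 = 0
  (v - 5) = 15 / -3 = -5
  v = 5 + (-5) = 0

Answer: 0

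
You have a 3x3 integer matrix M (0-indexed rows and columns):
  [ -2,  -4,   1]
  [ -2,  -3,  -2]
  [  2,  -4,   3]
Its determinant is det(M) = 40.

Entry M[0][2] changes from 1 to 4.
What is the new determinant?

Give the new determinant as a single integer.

Answer: 82

Derivation:
det is linear in row 0: changing M[0][2] by delta changes det by delta * cofactor(0,2).
Cofactor C_02 = (-1)^(0+2) * minor(0,2) = 14
Entry delta = 4 - 1 = 3
Det delta = 3 * 14 = 42
New det = 40 + 42 = 82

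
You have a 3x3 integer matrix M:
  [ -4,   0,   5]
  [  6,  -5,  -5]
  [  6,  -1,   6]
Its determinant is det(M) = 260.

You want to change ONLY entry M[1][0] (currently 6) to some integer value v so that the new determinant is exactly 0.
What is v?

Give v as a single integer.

det is linear in entry M[1][0]: det = old_det + (v - 6) * C_10
Cofactor C_10 = -5
Want det = 0: 260 + (v - 6) * -5 = 0
  (v - 6) = -260 / -5 = 52
  v = 6 + (52) = 58

Answer: 58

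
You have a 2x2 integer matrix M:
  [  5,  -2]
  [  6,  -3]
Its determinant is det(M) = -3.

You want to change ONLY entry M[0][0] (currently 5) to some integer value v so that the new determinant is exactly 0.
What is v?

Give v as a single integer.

Answer: 4

Derivation:
det is linear in entry M[0][0]: det = old_det + (v - 5) * C_00
Cofactor C_00 = -3
Want det = 0: -3 + (v - 5) * -3 = 0
  (v - 5) = 3 / -3 = -1
  v = 5 + (-1) = 4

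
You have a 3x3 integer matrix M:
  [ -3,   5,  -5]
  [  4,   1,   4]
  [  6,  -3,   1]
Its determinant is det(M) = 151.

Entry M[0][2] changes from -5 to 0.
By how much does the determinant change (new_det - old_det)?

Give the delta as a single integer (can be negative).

Answer: -90

Derivation:
Cofactor C_02 = -18
Entry delta = 0 - -5 = 5
Det delta = entry_delta * cofactor = 5 * -18 = -90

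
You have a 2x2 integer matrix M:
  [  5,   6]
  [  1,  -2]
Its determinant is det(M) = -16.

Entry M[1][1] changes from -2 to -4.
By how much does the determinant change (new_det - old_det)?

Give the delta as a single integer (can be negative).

Cofactor C_11 = 5
Entry delta = -4 - -2 = -2
Det delta = entry_delta * cofactor = -2 * 5 = -10

Answer: -10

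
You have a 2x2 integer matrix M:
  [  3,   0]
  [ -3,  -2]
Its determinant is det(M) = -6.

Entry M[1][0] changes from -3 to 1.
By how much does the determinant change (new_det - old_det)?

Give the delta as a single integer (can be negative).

Answer: 0

Derivation:
Cofactor C_10 = 0
Entry delta = 1 - -3 = 4
Det delta = entry_delta * cofactor = 4 * 0 = 0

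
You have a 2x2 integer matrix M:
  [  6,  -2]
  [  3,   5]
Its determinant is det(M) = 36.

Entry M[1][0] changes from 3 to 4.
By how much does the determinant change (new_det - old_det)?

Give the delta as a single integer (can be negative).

Cofactor C_10 = 2
Entry delta = 4 - 3 = 1
Det delta = entry_delta * cofactor = 1 * 2 = 2

Answer: 2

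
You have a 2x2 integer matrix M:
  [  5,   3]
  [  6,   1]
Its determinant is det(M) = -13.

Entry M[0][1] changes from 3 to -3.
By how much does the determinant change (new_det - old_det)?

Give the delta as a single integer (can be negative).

Answer: 36

Derivation:
Cofactor C_01 = -6
Entry delta = -3 - 3 = -6
Det delta = entry_delta * cofactor = -6 * -6 = 36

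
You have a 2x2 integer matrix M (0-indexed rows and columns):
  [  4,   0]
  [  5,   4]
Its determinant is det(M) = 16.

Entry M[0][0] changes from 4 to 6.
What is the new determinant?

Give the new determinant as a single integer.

Answer: 24

Derivation:
det is linear in row 0: changing M[0][0] by delta changes det by delta * cofactor(0,0).
Cofactor C_00 = (-1)^(0+0) * minor(0,0) = 4
Entry delta = 6 - 4 = 2
Det delta = 2 * 4 = 8
New det = 16 + 8 = 24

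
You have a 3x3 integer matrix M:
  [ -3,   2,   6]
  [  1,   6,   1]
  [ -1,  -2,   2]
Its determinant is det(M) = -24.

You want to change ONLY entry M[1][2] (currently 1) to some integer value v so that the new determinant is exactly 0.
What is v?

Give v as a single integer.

det is linear in entry M[1][2]: det = old_det + (v - 1) * C_12
Cofactor C_12 = -8
Want det = 0: -24 + (v - 1) * -8 = 0
  (v - 1) = 24 / -8 = -3
  v = 1 + (-3) = -2

Answer: -2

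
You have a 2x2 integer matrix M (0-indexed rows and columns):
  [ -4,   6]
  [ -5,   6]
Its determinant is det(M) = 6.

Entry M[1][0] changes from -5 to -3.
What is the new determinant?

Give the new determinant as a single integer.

Answer: -6

Derivation:
det is linear in row 1: changing M[1][0] by delta changes det by delta * cofactor(1,0).
Cofactor C_10 = (-1)^(1+0) * minor(1,0) = -6
Entry delta = -3 - -5 = 2
Det delta = 2 * -6 = -12
New det = 6 + -12 = -6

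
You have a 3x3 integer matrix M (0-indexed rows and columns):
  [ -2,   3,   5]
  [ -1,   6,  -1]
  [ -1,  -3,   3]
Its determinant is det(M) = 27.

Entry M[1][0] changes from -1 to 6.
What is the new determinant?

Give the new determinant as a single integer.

Answer: -141

Derivation:
det is linear in row 1: changing M[1][0] by delta changes det by delta * cofactor(1,0).
Cofactor C_10 = (-1)^(1+0) * minor(1,0) = -24
Entry delta = 6 - -1 = 7
Det delta = 7 * -24 = -168
New det = 27 + -168 = -141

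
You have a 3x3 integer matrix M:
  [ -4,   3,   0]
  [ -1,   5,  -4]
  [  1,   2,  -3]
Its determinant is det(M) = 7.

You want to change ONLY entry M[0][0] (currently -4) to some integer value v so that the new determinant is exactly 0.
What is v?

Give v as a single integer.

det is linear in entry M[0][0]: det = old_det + (v - -4) * C_00
Cofactor C_00 = -7
Want det = 0: 7 + (v - -4) * -7 = 0
  (v - -4) = -7 / -7 = 1
  v = -4 + (1) = -3

Answer: -3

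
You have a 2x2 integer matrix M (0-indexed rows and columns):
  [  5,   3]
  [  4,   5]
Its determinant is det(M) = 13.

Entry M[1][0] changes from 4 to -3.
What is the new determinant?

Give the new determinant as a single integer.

Answer: 34

Derivation:
det is linear in row 1: changing M[1][0] by delta changes det by delta * cofactor(1,0).
Cofactor C_10 = (-1)^(1+0) * minor(1,0) = -3
Entry delta = -3 - 4 = -7
Det delta = -7 * -3 = 21
New det = 13 + 21 = 34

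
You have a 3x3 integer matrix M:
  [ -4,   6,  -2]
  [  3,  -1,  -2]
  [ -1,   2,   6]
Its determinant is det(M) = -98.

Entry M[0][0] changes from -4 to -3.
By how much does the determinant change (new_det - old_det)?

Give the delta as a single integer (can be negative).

Answer: -2

Derivation:
Cofactor C_00 = -2
Entry delta = -3 - -4 = 1
Det delta = entry_delta * cofactor = 1 * -2 = -2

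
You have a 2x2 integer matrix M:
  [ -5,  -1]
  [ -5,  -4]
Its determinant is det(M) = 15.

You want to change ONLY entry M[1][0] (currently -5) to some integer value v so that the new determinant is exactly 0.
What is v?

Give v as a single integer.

det is linear in entry M[1][0]: det = old_det + (v - -5) * C_10
Cofactor C_10 = 1
Want det = 0: 15 + (v - -5) * 1 = 0
  (v - -5) = -15 / 1 = -15
  v = -5 + (-15) = -20

Answer: -20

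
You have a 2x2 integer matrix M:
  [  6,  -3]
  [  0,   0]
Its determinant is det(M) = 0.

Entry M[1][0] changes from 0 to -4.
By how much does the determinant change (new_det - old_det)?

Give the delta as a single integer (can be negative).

Cofactor C_10 = 3
Entry delta = -4 - 0 = -4
Det delta = entry_delta * cofactor = -4 * 3 = -12

Answer: -12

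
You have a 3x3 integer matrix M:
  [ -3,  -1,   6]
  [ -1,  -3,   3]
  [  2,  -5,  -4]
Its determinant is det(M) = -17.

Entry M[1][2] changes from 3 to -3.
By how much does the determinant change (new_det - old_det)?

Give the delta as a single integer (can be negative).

Cofactor C_12 = -17
Entry delta = -3 - 3 = -6
Det delta = entry_delta * cofactor = -6 * -17 = 102

Answer: 102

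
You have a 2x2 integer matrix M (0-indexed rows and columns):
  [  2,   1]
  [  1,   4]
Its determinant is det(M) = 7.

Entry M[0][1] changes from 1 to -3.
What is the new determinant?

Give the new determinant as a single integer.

det is linear in row 0: changing M[0][1] by delta changes det by delta * cofactor(0,1).
Cofactor C_01 = (-1)^(0+1) * minor(0,1) = -1
Entry delta = -3 - 1 = -4
Det delta = -4 * -1 = 4
New det = 7 + 4 = 11

Answer: 11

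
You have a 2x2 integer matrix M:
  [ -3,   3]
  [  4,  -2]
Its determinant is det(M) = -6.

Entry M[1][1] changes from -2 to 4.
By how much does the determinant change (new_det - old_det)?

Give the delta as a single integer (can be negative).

Cofactor C_11 = -3
Entry delta = 4 - -2 = 6
Det delta = entry_delta * cofactor = 6 * -3 = -18

Answer: -18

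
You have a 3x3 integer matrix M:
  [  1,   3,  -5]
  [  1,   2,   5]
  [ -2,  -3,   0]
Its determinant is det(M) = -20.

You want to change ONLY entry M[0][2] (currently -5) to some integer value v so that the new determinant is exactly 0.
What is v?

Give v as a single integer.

Answer: 15

Derivation:
det is linear in entry M[0][2]: det = old_det + (v - -5) * C_02
Cofactor C_02 = 1
Want det = 0: -20 + (v - -5) * 1 = 0
  (v - -5) = 20 / 1 = 20
  v = -5 + (20) = 15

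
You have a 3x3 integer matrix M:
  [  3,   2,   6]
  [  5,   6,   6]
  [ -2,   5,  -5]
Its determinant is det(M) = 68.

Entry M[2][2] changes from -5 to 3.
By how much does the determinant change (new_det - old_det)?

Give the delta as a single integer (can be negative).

Answer: 64

Derivation:
Cofactor C_22 = 8
Entry delta = 3 - -5 = 8
Det delta = entry_delta * cofactor = 8 * 8 = 64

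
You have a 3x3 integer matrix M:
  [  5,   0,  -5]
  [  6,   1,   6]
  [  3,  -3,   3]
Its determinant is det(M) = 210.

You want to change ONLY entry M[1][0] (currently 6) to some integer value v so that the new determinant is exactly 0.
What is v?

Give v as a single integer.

Answer: -8

Derivation:
det is linear in entry M[1][0]: det = old_det + (v - 6) * C_10
Cofactor C_10 = 15
Want det = 0: 210 + (v - 6) * 15 = 0
  (v - 6) = -210 / 15 = -14
  v = 6 + (-14) = -8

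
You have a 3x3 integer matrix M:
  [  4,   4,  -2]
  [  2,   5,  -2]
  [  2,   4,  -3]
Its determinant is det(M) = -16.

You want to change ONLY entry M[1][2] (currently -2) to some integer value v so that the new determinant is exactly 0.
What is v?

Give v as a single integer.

Answer: -4

Derivation:
det is linear in entry M[1][2]: det = old_det + (v - -2) * C_12
Cofactor C_12 = -8
Want det = 0: -16 + (v - -2) * -8 = 0
  (v - -2) = 16 / -8 = -2
  v = -2 + (-2) = -4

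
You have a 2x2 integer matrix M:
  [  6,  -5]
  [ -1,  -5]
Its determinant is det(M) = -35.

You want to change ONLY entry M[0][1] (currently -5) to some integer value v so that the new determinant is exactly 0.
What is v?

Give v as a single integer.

det is linear in entry M[0][1]: det = old_det + (v - -5) * C_01
Cofactor C_01 = 1
Want det = 0: -35 + (v - -5) * 1 = 0
  (v - -5) = 35 / 1 = 35
  v = -5 + (35) = 30

Answer: 30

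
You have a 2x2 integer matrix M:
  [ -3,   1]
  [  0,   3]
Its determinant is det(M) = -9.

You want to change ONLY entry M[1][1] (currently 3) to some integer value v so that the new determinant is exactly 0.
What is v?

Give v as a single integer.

Answer: 0

Derivation:
det is linear in entry M[1][1]: det = old_det + (v - 3) * C_11
Cofactor C_11 = -3
Want det = 0: -9 + (v - 3) * -3 = 0
  (v - 3) = 9 / -3 = -3
  v = 3 + (-3) = 0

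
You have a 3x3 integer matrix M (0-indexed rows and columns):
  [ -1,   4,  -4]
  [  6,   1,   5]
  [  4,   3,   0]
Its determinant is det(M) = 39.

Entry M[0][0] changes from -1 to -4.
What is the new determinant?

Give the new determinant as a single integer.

Answer: 84

Derivation:
det is linear in row 0: changing M[0][0] by delta changes det by delta * cofactor(0,0).
Cofactor C_00 = (-1)^(0+0) * minor(0,0) = -15
Entry delta = -4 - -1 = -3
Det delta = -3 * -15 = 45
New det = 39 + 45 = 84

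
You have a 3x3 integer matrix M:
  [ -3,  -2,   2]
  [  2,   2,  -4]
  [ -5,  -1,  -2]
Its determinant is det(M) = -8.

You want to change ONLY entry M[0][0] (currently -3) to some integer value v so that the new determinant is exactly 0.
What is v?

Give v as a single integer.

det is linear in entry M[0][0]: det = old_det + (v - -3) * C_00
Cofactor C_00 = -8
Want det = 0: -8 + (v - -3) * -8 = 0
  (v - -3) = 8 / -8 = -1
  v = -3 + (-1) = -4

Answer: -4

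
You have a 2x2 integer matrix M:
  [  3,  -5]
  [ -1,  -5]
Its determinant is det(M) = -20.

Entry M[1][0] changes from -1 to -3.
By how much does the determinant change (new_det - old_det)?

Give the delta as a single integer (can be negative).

Cofactor C_10 = 5
Entry delta = -3 - -1 = -2
Det delta = entry_delta * cofactor = -2 * 5 = -10

Answer: -10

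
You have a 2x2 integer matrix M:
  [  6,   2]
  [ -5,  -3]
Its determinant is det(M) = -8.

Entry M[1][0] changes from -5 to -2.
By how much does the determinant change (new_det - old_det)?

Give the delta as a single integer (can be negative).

Answer: -6

Derivation:
Cofactor C_10 = -2
Entry delta = -2 - -5 = 3
Det delta = entry_delta * cofactor = 3 * -2 = -6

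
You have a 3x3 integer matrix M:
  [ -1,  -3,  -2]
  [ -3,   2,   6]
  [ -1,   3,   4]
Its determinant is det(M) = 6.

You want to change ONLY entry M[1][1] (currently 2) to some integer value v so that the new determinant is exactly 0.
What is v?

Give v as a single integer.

Answer: 3

Derivation:
det is linear in entry M[1][1]: det = old_det + (v - 2) * C_11
Cofactor C_11 = -6
Want det = 0: 6 + (v - 2) * -6 = 0
  (v - 2) = -6 / -6 = 1
  v = 2 + (1) = 3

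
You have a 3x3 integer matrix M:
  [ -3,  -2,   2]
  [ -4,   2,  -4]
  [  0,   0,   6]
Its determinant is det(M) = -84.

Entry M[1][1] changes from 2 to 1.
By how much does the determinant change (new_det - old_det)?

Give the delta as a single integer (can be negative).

Cofactor C_11 = -18
Entry delta = 1 - 2 = -1
Det delta = entry_delta * cofactor = -1 * -18 = 18

Answer: 18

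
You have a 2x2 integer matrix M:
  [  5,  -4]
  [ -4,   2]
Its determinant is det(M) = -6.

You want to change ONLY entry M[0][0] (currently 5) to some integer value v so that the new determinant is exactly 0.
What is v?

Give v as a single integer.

Answer: 8

Derivation:
det is linear in entry M[0][0]: det = old_det + (v - 5) * C_00
Cofactor C_00 = 2
Want det = 0: -6 + (v - 5) * 2 = 0
  (v - 5) = 6 / 2 = 3
  v = 5 + (3) = 8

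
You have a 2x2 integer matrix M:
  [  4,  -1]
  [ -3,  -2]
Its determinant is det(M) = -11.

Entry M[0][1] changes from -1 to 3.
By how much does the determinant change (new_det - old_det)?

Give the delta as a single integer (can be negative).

Cofactor C_01 = 3
Entry delta = 3 - -1 = 4
Det delta = entry_delta * cofactor = 4 * 3 = 12

Answer: 12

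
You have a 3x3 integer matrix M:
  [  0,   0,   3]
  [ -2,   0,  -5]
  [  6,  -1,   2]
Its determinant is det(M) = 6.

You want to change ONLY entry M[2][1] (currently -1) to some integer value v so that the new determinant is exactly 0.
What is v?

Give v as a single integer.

Answer: 0

Derivation:
det is linear in entry M[2][1]: det = old_det + (v - -1) * C_21
Cofactor C_21 = -6
Want det = 0: 6 + (v - -1) * -6 = 0
  (v - -1) = -6 / -6 = 1
  v = -1 + (1) = 0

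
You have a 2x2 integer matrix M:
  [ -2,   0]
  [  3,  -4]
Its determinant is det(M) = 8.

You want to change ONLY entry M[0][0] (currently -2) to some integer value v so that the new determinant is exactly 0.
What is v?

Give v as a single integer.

det is linear in entry M[0][0]: det = old_det + (v - -2) * C_00
Cofactor C_00 = -4
Want det = 0: 8 + (v - -2) * -4 = 0
  (v - -2) = -8 / -4 = 2
  v = -2 + (2) = 0

Answer: 0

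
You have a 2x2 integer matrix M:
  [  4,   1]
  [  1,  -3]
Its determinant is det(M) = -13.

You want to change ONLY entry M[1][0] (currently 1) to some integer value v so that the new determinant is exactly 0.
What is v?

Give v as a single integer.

det is linear in entry M[1][0]: det = old_det + (v - 1) * C_10
Cofactor C_10 = -1
Want det = 0: -13 + (v - 1) * -1 = 0
  (v - 1) = 13 / -1 = -13
  v = 1 + (-13) = -12

Answer: -12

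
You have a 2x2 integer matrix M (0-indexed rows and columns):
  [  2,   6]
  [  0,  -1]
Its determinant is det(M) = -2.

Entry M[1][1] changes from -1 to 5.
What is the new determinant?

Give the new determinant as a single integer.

det is linear in row 1: changing M[1][1] by delta changes det by delta * cofactor(1,1).
Cofactor C_11 = (-1)^(1+1) * minor(1,1) = 2
Entry delta = 5 - -1 = 6
Det delta = 6 * 2 = 12
New det = -2 + 12 = 10

Answer: 10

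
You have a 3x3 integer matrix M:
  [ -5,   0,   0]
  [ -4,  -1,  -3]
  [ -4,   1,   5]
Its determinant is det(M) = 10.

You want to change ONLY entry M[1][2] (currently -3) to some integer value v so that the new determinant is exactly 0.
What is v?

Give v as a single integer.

det is linear in entry M[1][2]: det = old_det + (v - -3) * C_12
Cofactor C_12 = 5
Want det = 0: 10 + (v - -3) * 5 = 0
  (v - -3) = -10 / 5 = -2
  v = -3 + (-2) = -5

Answer: -5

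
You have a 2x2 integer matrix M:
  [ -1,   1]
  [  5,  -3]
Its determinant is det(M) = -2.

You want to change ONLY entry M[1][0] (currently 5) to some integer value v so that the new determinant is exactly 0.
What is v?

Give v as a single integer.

Answer: 3

Derivation:
det is linear in entry M[1][0]: det = old_det + (v - 5) * C_10
Cofactor C_10 = -1
Want det = 0: -2 + (v - 5) * -1 = 0
  (v - 5) = 2 / -1 = -2
  v = 5 + (-2) = 3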